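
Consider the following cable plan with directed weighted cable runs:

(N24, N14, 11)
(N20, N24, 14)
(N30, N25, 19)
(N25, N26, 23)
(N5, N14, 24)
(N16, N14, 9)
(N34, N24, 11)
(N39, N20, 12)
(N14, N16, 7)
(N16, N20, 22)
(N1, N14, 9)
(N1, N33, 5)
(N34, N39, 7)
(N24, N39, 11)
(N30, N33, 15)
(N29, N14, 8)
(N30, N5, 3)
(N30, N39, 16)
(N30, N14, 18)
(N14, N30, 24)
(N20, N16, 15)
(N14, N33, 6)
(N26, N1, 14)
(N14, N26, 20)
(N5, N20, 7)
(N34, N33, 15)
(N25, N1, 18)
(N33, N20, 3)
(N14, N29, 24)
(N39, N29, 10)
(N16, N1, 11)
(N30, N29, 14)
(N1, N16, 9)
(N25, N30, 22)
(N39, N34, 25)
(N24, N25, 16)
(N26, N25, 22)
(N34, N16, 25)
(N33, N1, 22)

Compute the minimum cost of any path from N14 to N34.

Settle nodes by increasing distance from N14:
N14: 0
N33: 6  (via N14)
N16: 7  (via N14)
N20: 9  (via N33)
N1: 18  (via N16)
N26: 20  (via N14)
N24: 23  (via N20)
N29: 24  (via N14)
N30: 24  (via N14)
N5: 27  (via N30)
N39: 34  (via N24)
N25: 39  (via N24)
N34: 59  (via N39)
Shortest route: N14 → N33 → N20 → N24 → N39 → N34 = 59.

59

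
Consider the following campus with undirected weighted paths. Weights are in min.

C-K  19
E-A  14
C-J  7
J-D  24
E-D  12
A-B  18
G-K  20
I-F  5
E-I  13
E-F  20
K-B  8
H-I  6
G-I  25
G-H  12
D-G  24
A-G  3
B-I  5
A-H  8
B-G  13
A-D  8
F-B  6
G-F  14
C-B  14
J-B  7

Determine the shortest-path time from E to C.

32 min

Candidate routes:
E → I → B → C: 13+5+14 = 32
E → I → F → B → C: 13+5+6+14 = 38
E → I → F → B → J → C: 13+5+6+7+7 = 38
Cheapest is E → I → B → C at 32 min.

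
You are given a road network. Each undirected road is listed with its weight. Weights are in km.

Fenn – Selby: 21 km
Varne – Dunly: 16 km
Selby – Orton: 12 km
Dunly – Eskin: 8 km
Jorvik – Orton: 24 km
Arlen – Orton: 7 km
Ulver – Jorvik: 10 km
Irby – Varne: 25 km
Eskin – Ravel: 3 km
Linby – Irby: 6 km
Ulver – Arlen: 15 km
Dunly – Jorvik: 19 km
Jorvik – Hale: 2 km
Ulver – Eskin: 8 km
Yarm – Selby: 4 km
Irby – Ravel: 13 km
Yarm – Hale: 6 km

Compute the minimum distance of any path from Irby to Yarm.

42 km

Settle nodes by increasing distance from Irby:
Irby: 0
Linby: 6  (via Irby)
Ravel: 13  (via Irby)
Eskin: 16  (via Ravel)
Ulver: 24  (via Eskin)
Dunly: 24  (via Eskin)
Varne: 25  (via Irby)
Jorvik: 34  (via Ulver)
Hale: 36  (via Jorvik)
Arlen: 39  (via Ulver)
Yarm: 42  (via Hale)
Shortest route: Irby–Ravel–Eskin–Ulver–Jorvik–Hale–Yarm = 42 km.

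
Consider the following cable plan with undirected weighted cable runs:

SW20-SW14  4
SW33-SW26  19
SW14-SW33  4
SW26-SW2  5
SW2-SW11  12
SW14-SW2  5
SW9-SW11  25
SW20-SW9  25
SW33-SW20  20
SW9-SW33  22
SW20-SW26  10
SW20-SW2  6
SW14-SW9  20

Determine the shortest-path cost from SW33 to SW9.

22

Settle nodes by increasing distance from SW33:
SW33: 0
SW14: 4  (via SW33)
SW20: 8  (via SW14)
SW2: 9  (via SW14)
SW26: 14  (via SW2)
SW11: 21  (via SW2)
SW9: 22  (via SW33)
Shortest route: SW33 → SW9 = 22.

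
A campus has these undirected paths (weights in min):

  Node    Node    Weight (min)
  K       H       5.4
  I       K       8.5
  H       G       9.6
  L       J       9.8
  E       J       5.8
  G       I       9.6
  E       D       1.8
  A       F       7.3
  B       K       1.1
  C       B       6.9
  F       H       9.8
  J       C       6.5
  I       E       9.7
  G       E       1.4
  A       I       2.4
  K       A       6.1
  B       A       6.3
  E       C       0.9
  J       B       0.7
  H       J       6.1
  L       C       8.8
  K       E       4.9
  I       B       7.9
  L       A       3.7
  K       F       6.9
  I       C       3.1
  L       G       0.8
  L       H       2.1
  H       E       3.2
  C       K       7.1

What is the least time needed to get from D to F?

Shortest distances from D:
D: 0
E: 1.8  (via D)
C: 2.7  (via E)
G: 3.2  (via E)
L: 4  (via G)
H: 5  (via E)
I: 5.8  (via C)
K: 6.7  (via E)
J: 7.6  (via E)
A: 7.7  (via L)
B: 7.8  (via K)
F: 13.6  (via K)
Shortest route: D → E → K → F = 13.6 min.

13.6 min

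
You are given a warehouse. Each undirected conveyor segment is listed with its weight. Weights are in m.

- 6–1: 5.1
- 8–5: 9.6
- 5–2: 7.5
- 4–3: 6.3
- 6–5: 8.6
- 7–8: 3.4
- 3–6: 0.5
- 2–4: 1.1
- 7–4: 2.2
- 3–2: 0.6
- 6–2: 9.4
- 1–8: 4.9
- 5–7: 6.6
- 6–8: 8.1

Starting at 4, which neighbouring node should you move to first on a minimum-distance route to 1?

Candidate routes:
4 - 3 - 6 - 1: 6.3+0.5+5.1 = 11.9
4 - 7 - 8 - 1: 2.2+3.4+4.9 = 10.5
4 - 2 - 3 - 6 - 1: 1.1+0.6+0.5+5.1 = 7.3
The minimum is 7.3 m via 4 - 2 - 3 - 6 - 1.
So from 4 the first move is to 2.

2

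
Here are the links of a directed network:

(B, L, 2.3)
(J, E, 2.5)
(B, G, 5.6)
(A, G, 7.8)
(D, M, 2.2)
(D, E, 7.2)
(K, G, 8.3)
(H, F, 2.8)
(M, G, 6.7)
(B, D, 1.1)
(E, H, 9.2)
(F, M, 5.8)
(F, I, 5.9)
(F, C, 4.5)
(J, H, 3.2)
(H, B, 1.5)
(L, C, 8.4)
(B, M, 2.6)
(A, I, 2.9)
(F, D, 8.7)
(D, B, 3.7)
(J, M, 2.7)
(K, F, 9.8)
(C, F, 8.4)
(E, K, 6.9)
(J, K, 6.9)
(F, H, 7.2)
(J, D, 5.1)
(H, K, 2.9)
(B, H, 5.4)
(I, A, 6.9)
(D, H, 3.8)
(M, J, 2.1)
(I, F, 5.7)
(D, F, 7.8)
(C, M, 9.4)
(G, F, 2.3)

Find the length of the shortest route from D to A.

Shortest distances from D:
D: 0
M: 2.2  (via D)
B: 3.7  (via D)
H: 3.8  (via D)
J: 4.3  (via M)
L: 6  (via B)
F: 6.6  (via H)
K: 6.7  (via H)
E: 6.8  (via J)
G: 8.9  (via M)
C: 11.1  (via F)
I: 12.5  (via F)
A: 19.4  (via I)
Shortest route: D–H–F–I–A = 19.4.

19.4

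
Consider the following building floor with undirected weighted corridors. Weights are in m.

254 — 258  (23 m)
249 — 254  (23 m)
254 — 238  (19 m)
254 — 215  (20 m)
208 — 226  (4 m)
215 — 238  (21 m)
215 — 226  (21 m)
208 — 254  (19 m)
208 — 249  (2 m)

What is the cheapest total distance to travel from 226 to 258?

46 m

Shortest distances from 226:
226: 0
208: 4  (via 226)
249: 6  (via 208)
215: 21  (via 226)
254: 23  (via 208)
238: 42  (via 215)
258: 46  (via 254)
Shortest route: 226–208–254–258 = 46 m.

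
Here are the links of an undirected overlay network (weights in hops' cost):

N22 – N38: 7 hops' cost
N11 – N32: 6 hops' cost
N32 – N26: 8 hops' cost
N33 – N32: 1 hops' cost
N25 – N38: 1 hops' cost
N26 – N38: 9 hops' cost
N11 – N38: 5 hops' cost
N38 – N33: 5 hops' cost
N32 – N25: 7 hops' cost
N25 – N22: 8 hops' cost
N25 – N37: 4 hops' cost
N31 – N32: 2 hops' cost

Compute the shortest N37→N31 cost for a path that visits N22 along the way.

Best N37 to N22: N37 → N25 → N22 costing 12
Best N22 to N31: N22 → N38 → N33 → N32 → N31 costing 15
Total via N22: 12 + 15 = 27 hops' cost.

27 hops' cost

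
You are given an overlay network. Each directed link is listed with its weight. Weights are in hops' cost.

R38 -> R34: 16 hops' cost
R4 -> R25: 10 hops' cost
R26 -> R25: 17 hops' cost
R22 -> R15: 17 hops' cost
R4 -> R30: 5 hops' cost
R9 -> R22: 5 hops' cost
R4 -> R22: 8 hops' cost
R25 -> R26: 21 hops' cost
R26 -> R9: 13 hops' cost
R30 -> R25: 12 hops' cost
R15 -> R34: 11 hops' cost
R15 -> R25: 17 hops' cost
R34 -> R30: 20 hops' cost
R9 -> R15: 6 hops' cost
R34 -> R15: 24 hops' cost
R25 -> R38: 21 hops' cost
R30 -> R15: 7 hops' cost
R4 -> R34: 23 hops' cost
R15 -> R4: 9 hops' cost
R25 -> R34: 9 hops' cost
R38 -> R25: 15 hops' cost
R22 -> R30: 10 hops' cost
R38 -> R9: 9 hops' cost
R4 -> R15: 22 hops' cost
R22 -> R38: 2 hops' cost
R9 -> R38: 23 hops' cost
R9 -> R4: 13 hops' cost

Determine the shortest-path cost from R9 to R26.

Candidate routes:
R9 → R4 → R25 → R26: 13+10+21 = 44
R9 → R15 → R25 → R26: 6+17+21 = 44
R9 → R22 → R38 → R25 → R26: 5+2+15+21 = 43
Cheapest is R9 → R22 → R38 → R25 → R26 at 43 hops' cost.

43 hops' cost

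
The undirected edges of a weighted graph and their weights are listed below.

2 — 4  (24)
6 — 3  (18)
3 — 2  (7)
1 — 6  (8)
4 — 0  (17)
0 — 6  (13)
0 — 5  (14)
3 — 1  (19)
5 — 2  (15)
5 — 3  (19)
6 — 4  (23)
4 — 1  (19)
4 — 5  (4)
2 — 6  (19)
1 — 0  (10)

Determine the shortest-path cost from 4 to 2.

Settle nodes by increasing distance from 4:
4: 0
5: 4  (via 4)
0: 17  (via 4)
1: 19  (via 4)
2: 19  (via 5)
Shortest route: 4 → 5 → 2 = 19.

19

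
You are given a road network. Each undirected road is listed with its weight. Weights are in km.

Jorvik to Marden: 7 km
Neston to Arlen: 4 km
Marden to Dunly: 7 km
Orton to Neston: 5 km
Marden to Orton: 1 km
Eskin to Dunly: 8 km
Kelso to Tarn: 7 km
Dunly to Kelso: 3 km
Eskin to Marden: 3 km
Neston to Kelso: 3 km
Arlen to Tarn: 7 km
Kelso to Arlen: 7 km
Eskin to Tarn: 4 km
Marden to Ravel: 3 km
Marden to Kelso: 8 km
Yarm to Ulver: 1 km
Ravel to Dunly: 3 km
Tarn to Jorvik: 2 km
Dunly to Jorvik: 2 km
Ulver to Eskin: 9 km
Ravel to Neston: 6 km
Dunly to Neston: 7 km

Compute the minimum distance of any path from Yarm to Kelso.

21 km

Enumerating some paths:
Yarm - Ulver - Eskin - Marden - Kelso: 1+9+3+8 = 21
Yarm - Ulver - Eskin - Marden - Ravel - Dunly - Kelso: 1+9+3+3+3+3 = 22
The minimum is 21 km via Yarm - Ulver - Eskin - Marden - Kelso.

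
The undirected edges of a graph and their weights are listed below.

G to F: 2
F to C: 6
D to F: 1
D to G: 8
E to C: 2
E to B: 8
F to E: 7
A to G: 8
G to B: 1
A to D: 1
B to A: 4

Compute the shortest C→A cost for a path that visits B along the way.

Shortest C→B: C → F → G → B = 9
Best B to A: B → A costing 4
Total via B: 9 + 4 = 13.

13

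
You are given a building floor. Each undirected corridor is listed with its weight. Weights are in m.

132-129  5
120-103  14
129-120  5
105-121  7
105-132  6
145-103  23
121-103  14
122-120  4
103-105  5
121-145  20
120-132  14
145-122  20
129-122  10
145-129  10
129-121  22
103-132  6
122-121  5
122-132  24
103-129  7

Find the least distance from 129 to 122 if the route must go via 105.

Shortest 129→105: 129–132–105 = 11
Best 105 to 122: 105–121–122 costing 12
Total via 105: 11 + 12 = 23 m.

23 m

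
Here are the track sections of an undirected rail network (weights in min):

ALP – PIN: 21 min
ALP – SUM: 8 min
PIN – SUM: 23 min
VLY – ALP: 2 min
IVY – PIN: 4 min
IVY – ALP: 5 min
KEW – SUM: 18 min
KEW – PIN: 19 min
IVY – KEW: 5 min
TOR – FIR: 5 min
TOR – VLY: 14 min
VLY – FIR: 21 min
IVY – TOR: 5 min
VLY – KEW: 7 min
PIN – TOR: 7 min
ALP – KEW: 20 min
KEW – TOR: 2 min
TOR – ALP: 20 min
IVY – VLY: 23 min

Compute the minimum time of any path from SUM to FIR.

Compare a few routes:
SUM–ALP–VLY–KEW–TOR–FIR: 8+2+7+2+5 = 24
SUM–ALP–IVY–TOR–FIR: 8+5+5+5 = 23
SUM–KEW–TOR–FIR: 18+2+5 = 25
SUM–ALP–IVY–KEW–TOR–FIR: 8+5+5+2+5 = 25
Cheapest is SUM–ALP–IVY–TOR–FIR at 23 min.

23 min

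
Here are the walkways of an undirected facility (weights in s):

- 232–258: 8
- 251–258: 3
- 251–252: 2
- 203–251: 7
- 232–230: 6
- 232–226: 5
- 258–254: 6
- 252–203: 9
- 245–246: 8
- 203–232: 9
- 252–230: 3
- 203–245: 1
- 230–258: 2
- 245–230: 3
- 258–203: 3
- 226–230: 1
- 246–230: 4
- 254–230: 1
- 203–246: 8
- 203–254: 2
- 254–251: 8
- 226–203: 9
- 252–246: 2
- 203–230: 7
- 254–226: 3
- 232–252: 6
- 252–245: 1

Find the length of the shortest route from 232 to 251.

8 s

Shortest distances from 232:
232: 0
226: 5  (via 232)
252: 6  (via 232)
230: 6  (via 232)
254: 7  (via 230)
245: 7  (via 252)
258: 8  (via 232)
246: 8  (via 252)
251: 8  (via 252)
Shortest route: 232 → 252 → 251 = 8 s.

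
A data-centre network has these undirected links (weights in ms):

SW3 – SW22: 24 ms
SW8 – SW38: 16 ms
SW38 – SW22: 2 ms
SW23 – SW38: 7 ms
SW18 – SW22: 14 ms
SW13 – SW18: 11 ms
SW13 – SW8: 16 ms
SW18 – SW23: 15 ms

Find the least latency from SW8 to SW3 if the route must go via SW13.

65 ms

Shortest SW8→SW13: SW8–SW13 = 16
Best SW13 to SW3: SW13–SW18–SW22–SW3 costing 49
Total via SW13: 16 + 49 = 65 ms.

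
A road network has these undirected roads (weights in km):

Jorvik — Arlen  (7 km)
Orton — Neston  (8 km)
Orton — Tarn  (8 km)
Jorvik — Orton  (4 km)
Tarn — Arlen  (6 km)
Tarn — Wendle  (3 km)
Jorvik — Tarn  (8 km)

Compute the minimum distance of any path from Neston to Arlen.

Candidate routes:
Neston → Orton → Jorvik → Arlen: 8+4+7 = 19
Neston → Orton → Tarn → Arlen: 8+8+6 = 22
Cheapest is Neston → Orton → Jorvik → Arlen at 19 km.

19 km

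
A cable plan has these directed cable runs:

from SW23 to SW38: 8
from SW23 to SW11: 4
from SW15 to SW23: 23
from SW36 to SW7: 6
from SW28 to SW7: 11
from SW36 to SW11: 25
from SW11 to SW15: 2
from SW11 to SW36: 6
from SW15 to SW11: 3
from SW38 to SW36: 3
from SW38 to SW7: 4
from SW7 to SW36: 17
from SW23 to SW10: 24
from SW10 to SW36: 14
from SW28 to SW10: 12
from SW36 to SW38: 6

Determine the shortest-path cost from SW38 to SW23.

53

Settle nodes by increasing distance from SW38:
SW38: 0
SW36: 3  (via SW38)
SW7: 4  (via SW38)
SW11: 28  (via SW36)
SW15: 30  (via SW11)
SW23: 53  (via SW15)
Shortest route: SW38–SW36–SW11–SW15–SW23 = 53.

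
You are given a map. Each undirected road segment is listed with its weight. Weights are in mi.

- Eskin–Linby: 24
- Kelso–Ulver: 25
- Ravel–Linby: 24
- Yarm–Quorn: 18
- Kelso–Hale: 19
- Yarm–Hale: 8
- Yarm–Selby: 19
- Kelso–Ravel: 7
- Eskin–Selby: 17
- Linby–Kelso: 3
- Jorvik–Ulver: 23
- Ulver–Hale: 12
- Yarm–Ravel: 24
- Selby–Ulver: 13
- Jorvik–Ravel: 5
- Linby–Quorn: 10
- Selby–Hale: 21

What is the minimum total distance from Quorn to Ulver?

38 mi

Running Dijkstra from Quorn:
Quorn: 0
Linby: 10  (via Quorn)
Kelso: 13  (via Linby)
Yarm: 18  (via Quorn)
Ravel: 20  (via Kelso)
Jorvik: 25  (via Ravel)
Hale: 26  (via Yarm)
Eskin: 34  (via Linby)
Selby: 37  (via Yarm)
Ulver: 38  (via Kelso)
Shortest route: Quorn → Linby → Kelso → Ulver = 38 mi.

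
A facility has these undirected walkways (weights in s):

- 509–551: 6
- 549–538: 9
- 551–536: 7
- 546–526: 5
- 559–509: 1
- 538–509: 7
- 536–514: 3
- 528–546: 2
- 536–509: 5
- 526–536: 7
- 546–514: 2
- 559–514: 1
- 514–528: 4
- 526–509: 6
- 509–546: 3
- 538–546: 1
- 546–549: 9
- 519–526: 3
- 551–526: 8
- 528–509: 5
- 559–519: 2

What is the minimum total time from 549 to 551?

18 s

Candidate routes:
549 → 546 → 509 → 551: 9+3+6 = 18
549 → 546 → 514 → 559 → 509 → 551: 9+2+1+1+6 = 19
549 → 538 → 546 → 509 → 551: 9+1+3+6 = 19
The minimum is 18 s via 549 → 546 → 509 → 551.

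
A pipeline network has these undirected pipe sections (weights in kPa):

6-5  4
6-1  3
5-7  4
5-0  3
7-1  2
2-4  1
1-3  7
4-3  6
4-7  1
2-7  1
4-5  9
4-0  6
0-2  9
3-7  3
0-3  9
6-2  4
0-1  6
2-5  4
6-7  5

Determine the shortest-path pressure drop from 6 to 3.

8 kPa

Candidate routes:
6 → 7 → 3: 5+3 = 8
6 → 2 → 4 → 7 → 3: 4+1+1+3 = 9
Cheapest is 6 → 7 → 3 at 8 kPa.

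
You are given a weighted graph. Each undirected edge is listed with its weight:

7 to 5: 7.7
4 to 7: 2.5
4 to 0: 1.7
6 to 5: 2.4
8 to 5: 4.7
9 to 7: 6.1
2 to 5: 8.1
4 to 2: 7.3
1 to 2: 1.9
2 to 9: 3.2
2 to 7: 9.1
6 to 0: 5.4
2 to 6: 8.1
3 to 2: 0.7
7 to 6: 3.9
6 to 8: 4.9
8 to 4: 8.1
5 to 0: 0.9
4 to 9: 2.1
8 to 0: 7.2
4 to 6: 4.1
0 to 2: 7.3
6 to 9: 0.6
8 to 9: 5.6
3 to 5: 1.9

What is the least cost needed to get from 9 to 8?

Compare a few routes:
9 → 6 → 8: 0.6+4.9 = 5.5
9 → 6 → 5 → 8: 0.6+2.4+4.7 = 7.7
9 → 8: 5.6 = 5.6
The minimum is 5.5 via 9 → 6 → 8.

5.5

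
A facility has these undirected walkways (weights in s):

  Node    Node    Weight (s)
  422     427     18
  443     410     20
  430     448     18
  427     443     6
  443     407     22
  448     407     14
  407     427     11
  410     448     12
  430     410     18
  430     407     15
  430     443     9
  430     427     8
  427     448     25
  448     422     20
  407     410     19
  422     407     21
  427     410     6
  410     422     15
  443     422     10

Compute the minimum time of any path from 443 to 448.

Enumerating some paths:
443 → 422 → 448: 10+20 = 30
443 → 427 → 407 → 448: 6+11+14 = 31
443 → 427 → 410 → 448: 6+6+12 = 24
443 → 430 → 448: 9+18 = 27
The minimum is 24 s via 443 → 427 → 410 → 448.

24 s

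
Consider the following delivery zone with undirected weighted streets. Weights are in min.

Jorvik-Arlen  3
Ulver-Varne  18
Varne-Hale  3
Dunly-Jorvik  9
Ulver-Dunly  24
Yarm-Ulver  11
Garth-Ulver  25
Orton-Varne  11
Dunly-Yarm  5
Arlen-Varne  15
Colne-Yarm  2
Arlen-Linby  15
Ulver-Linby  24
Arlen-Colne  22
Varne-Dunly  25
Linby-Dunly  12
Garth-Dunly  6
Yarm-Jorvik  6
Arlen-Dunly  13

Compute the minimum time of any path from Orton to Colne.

Candidate routes:
Orton–Varne–Ulver–Yarm–Colne: 11+18+11+2 = 42
Orton–Varne–Arlen–Jorvik–Yarm–Colne: 11+15+3+6+2 = 37
Orton–Varne–Dunly–Yarm–Colne: 11+25+5+2 = 43
Orton–Varne–Arlen–Jorvik–Dunly–Yarm–Colne: 11+15+3+9+5+2 = 45
The minimum is 37 min via Orton–Varne–Arlen–Jorvik–Yarm–Colne.

37 min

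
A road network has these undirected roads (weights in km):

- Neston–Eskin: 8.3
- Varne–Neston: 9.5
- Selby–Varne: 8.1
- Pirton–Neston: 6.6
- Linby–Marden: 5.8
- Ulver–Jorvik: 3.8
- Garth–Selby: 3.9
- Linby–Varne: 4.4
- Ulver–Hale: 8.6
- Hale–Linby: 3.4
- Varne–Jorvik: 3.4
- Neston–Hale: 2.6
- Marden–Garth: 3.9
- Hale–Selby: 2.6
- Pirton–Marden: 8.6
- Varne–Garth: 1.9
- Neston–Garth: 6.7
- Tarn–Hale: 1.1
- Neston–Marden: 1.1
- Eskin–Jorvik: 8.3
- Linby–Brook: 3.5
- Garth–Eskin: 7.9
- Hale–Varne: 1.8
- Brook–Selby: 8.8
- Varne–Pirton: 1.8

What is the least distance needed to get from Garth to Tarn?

Compare a few routes:
Garth - Varne - Hale - Tarn: 1.9+1.8+1.1 = 4.8
Garth - Selby - Hale - Tarn: 3.9+2.6+1.1 = 7.6
The minimum is 4.8 km via Garth - Varne - Hale - Tarn.

4.8 km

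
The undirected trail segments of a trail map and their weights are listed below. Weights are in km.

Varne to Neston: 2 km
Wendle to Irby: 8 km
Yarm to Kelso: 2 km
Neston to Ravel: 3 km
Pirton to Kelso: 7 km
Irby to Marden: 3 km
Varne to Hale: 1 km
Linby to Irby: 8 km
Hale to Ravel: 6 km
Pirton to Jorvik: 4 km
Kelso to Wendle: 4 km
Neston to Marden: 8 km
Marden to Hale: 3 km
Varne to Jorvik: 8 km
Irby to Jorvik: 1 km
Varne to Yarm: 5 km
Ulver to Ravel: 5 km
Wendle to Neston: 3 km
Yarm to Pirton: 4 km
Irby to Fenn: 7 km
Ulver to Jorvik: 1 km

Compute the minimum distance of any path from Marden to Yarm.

9 km

Enumerating some paths:
Marden–Irby–Jorvik–Pirton–Yarm: 3+1+4+4 = 12
Marden–Hale–Varne–Neston–Wendle–Kelso–Yarm: 3+1+2+3+4+2 = 15
Marden–Hale–Varne–Yarm: 3+1+5 = 9
Cheapest is Marden–Hale–Varne–Yarm at 9 km.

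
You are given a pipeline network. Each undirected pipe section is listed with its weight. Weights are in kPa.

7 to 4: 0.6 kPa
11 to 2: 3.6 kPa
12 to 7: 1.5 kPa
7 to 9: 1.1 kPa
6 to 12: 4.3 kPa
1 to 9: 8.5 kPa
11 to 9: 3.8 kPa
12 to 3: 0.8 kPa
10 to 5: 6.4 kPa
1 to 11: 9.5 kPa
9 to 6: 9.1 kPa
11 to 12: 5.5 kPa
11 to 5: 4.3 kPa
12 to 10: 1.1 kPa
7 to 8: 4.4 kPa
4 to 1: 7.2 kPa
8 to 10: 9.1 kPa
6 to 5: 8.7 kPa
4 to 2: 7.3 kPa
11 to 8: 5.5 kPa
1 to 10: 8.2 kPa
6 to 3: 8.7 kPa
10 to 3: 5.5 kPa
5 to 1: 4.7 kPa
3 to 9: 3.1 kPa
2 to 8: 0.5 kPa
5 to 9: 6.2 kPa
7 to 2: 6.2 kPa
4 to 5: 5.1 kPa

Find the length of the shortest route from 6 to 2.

10.7 kPa

Running Dijkstra from 6:
6: 0
12: 4.3  (via 6)
3: 5.1  (via 12)
10: 5.4  (via 12)
7: 5.8  (via 12)
4: 6.4  (via 7)
9: 6.9  (via 7)
5: 8.7  (via 6)
11: 9.8  (via 12)
8: 10.2  (via 7)
2: 10.7  (via 8)
Shortest route: 6 → 12 → 7 → 8 → 2 = 10.7 kPa.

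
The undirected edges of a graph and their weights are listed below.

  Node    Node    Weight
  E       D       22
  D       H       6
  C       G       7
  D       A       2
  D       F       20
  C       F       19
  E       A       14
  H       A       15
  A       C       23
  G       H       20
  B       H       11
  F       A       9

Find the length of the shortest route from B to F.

Running Dijkstra from B:
B: 0
H: 11  (via B)
D: 17  (via H)
A: 19  (via D)
F: 28  (via A)
Shortest route: B–H–D–A–F = 28.

28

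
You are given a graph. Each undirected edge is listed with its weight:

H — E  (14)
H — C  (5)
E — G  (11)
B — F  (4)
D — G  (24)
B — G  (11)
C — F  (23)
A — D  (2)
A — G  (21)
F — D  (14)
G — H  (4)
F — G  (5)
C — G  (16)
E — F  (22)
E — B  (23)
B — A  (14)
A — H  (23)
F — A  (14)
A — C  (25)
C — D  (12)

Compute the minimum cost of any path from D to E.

Enumerating some paths:
D - C - H - E: 12+5+14 = 31
D - F - G - E: 14+5+11 = 30
The minimum is 30 via D - F - G - E.

30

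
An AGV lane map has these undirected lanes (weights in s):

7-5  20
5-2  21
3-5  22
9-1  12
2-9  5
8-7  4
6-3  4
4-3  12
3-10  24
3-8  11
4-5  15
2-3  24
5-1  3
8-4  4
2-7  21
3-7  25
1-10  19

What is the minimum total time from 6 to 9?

Compare a few routes:
6 - 3 - 5 - 1 - 9: 4+22+3+12 = 41
6 - 3 - 8 - 7 - 2 - 9: 4+11+4+21+5 = 45
6 - 3 - 4 - 5 - 1 - 9: 4+12+15+3+12 = 46
6 - 3 - 2 - 9: 4+24+5 = 33
The minimum is 33 s via 6 - 3 - 2 - 9.

33 s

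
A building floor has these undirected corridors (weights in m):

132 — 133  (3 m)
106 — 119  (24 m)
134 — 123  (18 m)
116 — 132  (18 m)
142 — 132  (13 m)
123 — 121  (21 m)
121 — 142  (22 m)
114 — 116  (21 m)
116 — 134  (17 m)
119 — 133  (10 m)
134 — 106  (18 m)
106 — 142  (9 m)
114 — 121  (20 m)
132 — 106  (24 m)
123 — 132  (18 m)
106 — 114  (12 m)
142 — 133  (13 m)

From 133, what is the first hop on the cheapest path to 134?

Candidate routes:
133 → 142 → 106 → 134: 13+9+18 = 40
133 → 132 → 116 → 134: 3+18+17 = 38
133 → 132 → 123 → 134: 3+18+18 = 39
The minimum is 38 m via 133 → 132 → 116 → 134.
So from 133 the first move is to 132.

132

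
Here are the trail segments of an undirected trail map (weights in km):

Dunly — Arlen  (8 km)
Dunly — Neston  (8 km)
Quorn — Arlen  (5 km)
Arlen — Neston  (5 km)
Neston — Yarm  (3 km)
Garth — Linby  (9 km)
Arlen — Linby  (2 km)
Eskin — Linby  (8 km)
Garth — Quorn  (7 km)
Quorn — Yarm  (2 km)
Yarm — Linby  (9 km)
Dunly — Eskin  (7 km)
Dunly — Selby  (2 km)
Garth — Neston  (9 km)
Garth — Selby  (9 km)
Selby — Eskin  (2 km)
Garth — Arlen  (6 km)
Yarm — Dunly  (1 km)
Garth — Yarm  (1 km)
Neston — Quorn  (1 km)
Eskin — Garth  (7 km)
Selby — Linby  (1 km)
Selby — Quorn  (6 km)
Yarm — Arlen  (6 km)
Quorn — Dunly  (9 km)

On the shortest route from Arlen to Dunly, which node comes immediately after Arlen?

Compare a few routes:
Arlen → Garth → Yarm → Dunly: 6+1+1 = 8
Arlen → Yarm → Dunly: 6+1 = 7
Arlen → Linby → Selby → Dunly: 2+1+2 = 5
Cheapest is Arlen → Linby → Selby → Dunly at 5 km.
So from Arlen the first move is to Linby.

Linby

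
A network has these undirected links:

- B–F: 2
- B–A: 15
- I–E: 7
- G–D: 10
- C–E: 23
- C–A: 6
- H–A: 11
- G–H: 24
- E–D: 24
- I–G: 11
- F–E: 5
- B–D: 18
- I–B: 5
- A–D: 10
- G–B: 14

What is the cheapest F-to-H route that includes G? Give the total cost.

Shortest F→G: F–B–G = 16
Best G to H: G–H costing 24
Total via G: 16 + 24 = 40.

40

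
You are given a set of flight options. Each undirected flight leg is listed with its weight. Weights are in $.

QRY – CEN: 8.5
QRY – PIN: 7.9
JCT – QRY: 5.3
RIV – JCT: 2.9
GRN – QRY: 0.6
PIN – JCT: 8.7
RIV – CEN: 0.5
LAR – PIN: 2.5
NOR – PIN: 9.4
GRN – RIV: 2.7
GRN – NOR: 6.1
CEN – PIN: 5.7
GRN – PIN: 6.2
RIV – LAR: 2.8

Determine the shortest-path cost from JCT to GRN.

$5.6

Shortest distances from JCT:
JCT: 0
RIV: 2.9  (via JCT)
CEN: 3.4  (via RIV)
QRY: 5.3  (via JCT)
GRN: 5.6  (via RIV)
Shortest route: JCT → RIV → GRN = $5.6.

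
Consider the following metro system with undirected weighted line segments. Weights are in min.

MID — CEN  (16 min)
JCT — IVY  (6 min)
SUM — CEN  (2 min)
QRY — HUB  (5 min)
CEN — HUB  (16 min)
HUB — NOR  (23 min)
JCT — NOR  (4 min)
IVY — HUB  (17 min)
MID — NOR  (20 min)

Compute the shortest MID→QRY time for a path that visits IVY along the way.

52 min

Shortest MID→IVY: MID → NOR → JCT → IVY = 30
Shortest IVY→QRY: IVY → HUB → QRY = 22
Total via IVY: 30 + 22 = 52 min.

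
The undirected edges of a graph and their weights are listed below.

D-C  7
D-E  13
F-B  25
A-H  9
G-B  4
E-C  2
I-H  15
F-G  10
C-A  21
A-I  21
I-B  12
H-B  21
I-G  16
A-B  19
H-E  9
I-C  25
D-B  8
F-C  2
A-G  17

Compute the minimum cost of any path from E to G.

14

Shortest distances from E:
E: 0
C: 2  (via E)
F: 4  (via C)
D: 9  (via C)
H: 9  (via E)
G: 14  (via F)
Shortest route: E → C → F → G = 14.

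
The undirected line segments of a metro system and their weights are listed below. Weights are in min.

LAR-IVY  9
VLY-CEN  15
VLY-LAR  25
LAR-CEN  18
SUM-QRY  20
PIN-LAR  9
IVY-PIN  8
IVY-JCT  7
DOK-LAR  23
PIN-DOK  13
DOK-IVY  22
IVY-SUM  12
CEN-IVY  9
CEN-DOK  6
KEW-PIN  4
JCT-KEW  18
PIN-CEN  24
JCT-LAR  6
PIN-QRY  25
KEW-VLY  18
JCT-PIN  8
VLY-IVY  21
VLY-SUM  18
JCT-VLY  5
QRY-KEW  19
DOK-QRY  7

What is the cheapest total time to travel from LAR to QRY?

Shortest distances from LAR:
LAR: 0
JCT: 6  (via LAR)
PIN: 9  (via LAR)
IVY: 9  (via LAR)
VLY: 11  (via JCT)
KEW: 13  (via PIN)
CEN: 18  (via LAR)
SUM: 21  (via IVY)
DOK: 22  (via PIN)
QRY: 29  (via DOK)
Shortest route: LAR–PIN–DOK–QRY = 29 min.

29 min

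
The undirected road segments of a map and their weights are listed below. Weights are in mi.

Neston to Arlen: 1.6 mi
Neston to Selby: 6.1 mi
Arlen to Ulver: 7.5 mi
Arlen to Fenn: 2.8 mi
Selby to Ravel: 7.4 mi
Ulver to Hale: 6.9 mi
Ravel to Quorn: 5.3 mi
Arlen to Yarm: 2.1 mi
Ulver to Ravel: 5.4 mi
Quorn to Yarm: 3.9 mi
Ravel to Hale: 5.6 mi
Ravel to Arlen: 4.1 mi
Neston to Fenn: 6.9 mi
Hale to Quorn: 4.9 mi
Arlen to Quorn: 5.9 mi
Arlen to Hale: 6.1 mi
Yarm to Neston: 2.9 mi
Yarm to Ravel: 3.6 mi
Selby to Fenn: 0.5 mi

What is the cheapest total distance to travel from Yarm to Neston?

Candidate routes:
Yarm–Neston: 2.9 = 2.9
Yarm–Arlen–Neston: 2.1+1.6 = 3.7
The minimum is 2.9 mi via Yarm–Neston.

2.9 mi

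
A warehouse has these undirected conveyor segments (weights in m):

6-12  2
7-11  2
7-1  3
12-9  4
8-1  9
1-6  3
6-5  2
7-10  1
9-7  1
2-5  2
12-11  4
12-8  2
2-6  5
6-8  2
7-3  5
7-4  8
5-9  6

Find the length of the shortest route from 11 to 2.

10 m

Running Dijkstra from 11:
11: 0
7: 2  (via 11)
9: 3  (via 7)
10: 3  (via 7)
12: 4  (via 11)
1: 5  (via 7)
6: 6  (via 12)
8: 6  (via 12)
3: 7  (via 7)
5: 8  (via 6)
2: 10  (via 5)
Shortest route: 11–12–6–5–2 = 10 m.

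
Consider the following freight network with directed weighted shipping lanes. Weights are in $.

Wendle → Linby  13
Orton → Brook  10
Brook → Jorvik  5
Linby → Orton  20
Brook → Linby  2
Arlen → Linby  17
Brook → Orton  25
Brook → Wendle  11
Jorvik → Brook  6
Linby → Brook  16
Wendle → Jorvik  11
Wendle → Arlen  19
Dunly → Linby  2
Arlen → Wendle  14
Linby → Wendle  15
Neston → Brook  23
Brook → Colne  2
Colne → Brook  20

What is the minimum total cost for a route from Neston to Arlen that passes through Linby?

Best Neston to Linby: Neston → Brook → Linby costing 25
Best Linby to Arlen: Linby → Wendle → Arlen costing 34
Total via Linby: 25 + 34 = $59.

$59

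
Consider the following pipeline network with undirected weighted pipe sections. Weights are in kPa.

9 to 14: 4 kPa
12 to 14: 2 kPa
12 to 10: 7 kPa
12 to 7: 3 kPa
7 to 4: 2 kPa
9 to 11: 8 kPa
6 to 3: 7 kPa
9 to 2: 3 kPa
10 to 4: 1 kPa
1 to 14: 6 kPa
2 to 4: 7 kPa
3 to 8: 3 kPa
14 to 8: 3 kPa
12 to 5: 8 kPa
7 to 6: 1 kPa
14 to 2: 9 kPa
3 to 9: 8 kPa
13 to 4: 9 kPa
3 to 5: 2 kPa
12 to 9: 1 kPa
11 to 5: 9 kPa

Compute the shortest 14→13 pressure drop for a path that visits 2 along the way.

22 kPa

Shortest 14→2: 14–12–9–2 = 6
Best 2 to 13: 2–4–13 costing 16
Total via 2: 6 + 16 = 22 kPa.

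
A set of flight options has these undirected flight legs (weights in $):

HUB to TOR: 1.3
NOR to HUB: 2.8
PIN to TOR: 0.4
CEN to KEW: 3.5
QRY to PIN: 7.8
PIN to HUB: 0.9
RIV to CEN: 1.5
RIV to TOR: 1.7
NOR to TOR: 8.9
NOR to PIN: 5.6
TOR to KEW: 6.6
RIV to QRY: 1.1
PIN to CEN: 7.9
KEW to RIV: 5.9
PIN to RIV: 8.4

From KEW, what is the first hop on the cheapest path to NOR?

TOR

Candidate routes:
KEW–CEN–RIV–TOR–PIN–HUB–NOR: 3.5+1.5+1.7+0.4+0.9+2.8 = 10.8
KEW–TOR–HUB–NOR: 6.6+1.3+2.8 = 10.7
The minimum is $10.7 via KEW–TOR–HUB–NOR.
So from KEW the first move is to TOR.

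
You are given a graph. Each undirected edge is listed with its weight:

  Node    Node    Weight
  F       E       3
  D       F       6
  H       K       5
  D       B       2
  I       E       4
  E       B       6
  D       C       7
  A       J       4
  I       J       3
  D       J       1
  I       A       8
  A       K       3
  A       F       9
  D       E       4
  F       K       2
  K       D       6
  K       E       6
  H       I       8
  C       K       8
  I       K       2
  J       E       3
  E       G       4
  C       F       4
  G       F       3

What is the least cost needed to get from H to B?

13

Candidate routes:
H → K → D → B: 5+6+2 = 13
H → I → J → D → B: 8+3+1+2 = 14
Cheapest is H → K → D → B at 13.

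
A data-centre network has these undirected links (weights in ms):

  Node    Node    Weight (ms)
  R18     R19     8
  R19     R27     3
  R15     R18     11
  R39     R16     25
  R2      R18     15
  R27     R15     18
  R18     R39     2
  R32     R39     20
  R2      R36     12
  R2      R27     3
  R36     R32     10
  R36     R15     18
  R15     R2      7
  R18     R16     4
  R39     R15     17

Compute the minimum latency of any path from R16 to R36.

30 ms

Shortest distances from R16:
R16: 0
R18: 4  (via R16)
R39: 6  (via R18)
R19: 12  (via R18)
R15: 15  (via R18)
R27: 15  (via R19)
R2: 18  (via R27)
R32: 26  (via R39)
R36: 30  (via R2)
Shortest route: R16–R18–R19–R27–R2–R36 = 30 ms.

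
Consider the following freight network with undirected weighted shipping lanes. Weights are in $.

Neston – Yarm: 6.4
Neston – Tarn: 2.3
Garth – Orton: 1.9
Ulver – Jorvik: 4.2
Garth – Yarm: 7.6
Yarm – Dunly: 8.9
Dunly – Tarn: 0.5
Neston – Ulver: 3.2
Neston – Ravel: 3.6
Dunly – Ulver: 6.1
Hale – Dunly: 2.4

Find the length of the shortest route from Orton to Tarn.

$18.2

Compare a few routes:
Orton → Garth → Yarm → Neston → Tarn: 1.9+7.6+6.4+2.3 = 18.2
Orton → Garth → Yarm → Dunly → Ulver → Neston → Tarn: 1.9+7.6+8.9+6.1+3.2+2.3 = 30
Orton → Garth → Yarm → Neston → Ulver → Dunly → Tarn: 1.9+7.6+6.4+3.2+6.1+0.5 = 25.7
Orton → Garth → Yarm → Dunly → Tarn: 1.9+7.6+8.9+0.5 = 18.9
Cheapest is Orton → Garth → Yarm → Neston → Tarn at $18.2.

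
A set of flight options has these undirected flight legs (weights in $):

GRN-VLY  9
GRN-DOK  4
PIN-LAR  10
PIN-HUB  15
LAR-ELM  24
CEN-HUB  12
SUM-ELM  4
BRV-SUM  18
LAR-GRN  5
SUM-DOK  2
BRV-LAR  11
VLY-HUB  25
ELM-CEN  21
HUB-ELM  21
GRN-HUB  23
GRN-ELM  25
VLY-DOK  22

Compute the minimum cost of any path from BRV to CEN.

Enumerating some paths:
BRV - SUM - ELM - CEN: 18+4+21 = 43
BRV - LAR - GRN - DOK - SUM - ELM - CEN: 11+5+4+2+4+21 = 47
Cheapest is BRV - SUM - ELM - CEN at $43.

$43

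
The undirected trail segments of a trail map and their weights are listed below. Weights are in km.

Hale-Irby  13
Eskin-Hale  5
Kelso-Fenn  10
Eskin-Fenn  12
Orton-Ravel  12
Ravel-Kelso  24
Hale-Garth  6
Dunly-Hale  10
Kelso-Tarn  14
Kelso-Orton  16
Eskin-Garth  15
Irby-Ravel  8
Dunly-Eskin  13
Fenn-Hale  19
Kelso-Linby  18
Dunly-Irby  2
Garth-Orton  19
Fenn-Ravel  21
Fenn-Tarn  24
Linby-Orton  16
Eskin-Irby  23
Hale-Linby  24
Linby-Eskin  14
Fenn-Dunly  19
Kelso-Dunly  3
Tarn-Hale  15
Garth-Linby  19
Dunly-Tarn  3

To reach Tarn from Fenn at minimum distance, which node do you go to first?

Candidate routes:
Fenn - Dunly - Tarn: 19+3 = 22
Fenn - Tarn: 24 = 24
Fenn - Kelso - Tarn: 10+14 = 24
Fenn - Kelso - Dunly - Tarn: 10+3+3 = 16
Cheapest is Fenn - Kelso - Dunly - Tarn at 16 km.
So from Fenn the first move is to Kelso.

Kelso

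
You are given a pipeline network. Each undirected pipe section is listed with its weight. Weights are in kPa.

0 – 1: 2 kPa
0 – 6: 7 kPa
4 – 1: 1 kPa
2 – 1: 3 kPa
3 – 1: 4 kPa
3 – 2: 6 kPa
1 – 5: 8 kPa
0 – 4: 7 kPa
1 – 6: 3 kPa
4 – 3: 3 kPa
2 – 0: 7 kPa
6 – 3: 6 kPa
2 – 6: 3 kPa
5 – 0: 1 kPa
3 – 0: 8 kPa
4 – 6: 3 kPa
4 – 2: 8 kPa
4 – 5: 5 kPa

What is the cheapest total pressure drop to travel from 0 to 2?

Running Dijkstra from 0:
0: 0
5: 1  (via 0)
1: 2  (via 0)
4: 3  (via 1)
2: 5  (via 1)
Shortest route: 0 → 1 → 2 = 5 kPa.

5 kPa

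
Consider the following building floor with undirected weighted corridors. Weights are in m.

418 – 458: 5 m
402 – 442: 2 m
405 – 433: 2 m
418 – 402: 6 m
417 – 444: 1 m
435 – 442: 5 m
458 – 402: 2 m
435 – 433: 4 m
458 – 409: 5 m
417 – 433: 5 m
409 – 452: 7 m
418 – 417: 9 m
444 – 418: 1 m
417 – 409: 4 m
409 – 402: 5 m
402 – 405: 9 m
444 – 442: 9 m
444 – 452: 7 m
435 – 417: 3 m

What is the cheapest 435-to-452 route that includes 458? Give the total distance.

21 m

Shortest 435→458: 435 → 442 → 402 → 458 = 9
Best 458 to 452: 458 → 409 → 452 costing 12
Total via 458: 9 + 12 = 21 m.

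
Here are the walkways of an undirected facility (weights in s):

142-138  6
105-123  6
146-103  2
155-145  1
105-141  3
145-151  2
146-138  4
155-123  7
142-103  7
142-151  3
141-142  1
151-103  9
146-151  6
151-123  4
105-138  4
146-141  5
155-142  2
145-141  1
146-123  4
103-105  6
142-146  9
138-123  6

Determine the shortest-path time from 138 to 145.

Enumerating some paths:
138 → 142 → 155 → 145: 6+2+1 = 9
138 → 105 → 141 → 145: 4+3+1 = 8
The minimum is 8 s via 138 → 105 → 141 → 145.

8 s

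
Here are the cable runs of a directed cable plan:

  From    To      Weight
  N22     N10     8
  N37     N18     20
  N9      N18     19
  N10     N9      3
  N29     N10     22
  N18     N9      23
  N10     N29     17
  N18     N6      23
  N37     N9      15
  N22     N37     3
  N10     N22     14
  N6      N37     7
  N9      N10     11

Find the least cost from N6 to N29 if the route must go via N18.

Shortest N6→N18: N6 → N37 → N18 = 27
Best N18 to N29: N18 → N9 → N10 → N29 costing 51
Total via N18: 27 + 51 = 78.

78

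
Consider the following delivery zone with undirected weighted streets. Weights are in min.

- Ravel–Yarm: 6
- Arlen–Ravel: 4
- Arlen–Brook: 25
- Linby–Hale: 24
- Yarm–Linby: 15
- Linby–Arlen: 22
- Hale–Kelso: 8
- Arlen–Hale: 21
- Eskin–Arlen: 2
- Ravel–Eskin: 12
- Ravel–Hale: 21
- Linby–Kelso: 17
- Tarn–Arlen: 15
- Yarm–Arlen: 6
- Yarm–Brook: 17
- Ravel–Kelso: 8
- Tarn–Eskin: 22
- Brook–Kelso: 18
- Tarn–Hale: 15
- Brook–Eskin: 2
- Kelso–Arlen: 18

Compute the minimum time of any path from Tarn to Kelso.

23 min

Running Dijkstra from Tarn:
Tarn: 0
Arlen: 15  (via Tarn)
Hale: 15  (via Tarn)
Eskin: 17  (via Arlen)
Ravel: 19  (via Arlen)
Brook: 19  (via Eskin)
Yarm: 21  (via Arlen)
Kelso: 23  (via Hale)
Shortest route: Tarn → Hale → Kelso = 23 min.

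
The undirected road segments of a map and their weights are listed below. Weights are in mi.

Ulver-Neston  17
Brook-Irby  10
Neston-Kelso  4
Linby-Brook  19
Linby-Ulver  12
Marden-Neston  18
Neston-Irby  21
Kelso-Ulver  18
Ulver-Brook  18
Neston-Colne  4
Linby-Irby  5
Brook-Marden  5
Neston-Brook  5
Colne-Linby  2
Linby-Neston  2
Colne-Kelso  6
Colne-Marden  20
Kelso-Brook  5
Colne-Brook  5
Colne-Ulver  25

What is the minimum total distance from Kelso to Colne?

6 mi

Enumerating some paths:
Kelso–Colne: 6 = 6
Kelso–Neston–Colne: 4+4 = 8
Cheapest is Kelso–Colne at 6 mi.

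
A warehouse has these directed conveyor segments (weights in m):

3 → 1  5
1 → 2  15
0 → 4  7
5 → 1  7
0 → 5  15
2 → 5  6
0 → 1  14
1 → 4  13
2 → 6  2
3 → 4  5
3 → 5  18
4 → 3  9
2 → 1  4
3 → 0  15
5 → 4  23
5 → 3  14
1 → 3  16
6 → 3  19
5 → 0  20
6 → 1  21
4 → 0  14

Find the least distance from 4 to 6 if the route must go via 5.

Shortest 4→5: 4 → 3 → 5 = 27
Shortest 5→6: 5 → 1 → 2 → 6 = 24
Total via 5: 27 + 24 = 51 m.

51 m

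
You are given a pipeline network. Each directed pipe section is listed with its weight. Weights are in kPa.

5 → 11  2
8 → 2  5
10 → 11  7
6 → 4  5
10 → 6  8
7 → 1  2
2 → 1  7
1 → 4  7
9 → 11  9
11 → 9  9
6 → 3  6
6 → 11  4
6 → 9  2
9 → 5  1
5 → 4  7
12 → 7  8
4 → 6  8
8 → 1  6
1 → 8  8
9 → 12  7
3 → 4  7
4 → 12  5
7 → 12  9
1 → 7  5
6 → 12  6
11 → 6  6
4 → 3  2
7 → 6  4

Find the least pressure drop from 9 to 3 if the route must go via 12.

25 kPa

Shortest 9→12: 9–12 = 7
Best 12 to 3: 12–7–6–3 costing 18
Total via 12: 7 + 18 = 25 kPa.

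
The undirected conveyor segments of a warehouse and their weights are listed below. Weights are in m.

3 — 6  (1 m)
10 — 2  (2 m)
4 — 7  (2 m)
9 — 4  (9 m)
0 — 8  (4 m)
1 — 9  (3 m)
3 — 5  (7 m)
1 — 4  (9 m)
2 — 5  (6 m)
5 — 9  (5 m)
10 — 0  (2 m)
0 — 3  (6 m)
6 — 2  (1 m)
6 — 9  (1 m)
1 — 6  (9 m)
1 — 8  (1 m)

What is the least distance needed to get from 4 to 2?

Running Dijkstra from 4:
4: 0
7: 2  (via 4)
1: 9  (via 4)
9: 9  (via 4)
6: 10  (via 9)
8: 10  (via 1)
2: 11  (via 6)
Shortest route: 4 → 9 → 6 → 2 = 11 m.

11 m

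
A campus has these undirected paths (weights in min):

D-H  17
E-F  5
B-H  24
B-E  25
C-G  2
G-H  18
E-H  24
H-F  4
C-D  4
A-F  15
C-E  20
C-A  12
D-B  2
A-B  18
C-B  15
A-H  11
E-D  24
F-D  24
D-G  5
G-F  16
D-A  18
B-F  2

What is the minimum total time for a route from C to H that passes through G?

Shortest C→G: C → G = 2
Best G to H: G → D → B → F → H costing 13
Total via G: 2 + 13 = 15 min.

15 min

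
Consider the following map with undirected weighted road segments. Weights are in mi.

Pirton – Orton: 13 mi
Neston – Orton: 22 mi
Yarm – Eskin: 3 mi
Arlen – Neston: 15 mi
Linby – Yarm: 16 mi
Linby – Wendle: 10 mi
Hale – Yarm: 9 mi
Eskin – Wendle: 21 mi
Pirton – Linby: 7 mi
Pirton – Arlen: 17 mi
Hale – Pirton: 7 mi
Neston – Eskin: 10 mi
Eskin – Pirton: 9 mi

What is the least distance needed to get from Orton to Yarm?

Enumerating some paths:
Orton → Pirton → Hale → Yarm: 13+7+9 = 29
Orton → Pirton → Eskin → Yarm: 13+9+3 = 25
Cheapest is Orton → Pirton → Eskin → Yarm at 25 mi.

25 mi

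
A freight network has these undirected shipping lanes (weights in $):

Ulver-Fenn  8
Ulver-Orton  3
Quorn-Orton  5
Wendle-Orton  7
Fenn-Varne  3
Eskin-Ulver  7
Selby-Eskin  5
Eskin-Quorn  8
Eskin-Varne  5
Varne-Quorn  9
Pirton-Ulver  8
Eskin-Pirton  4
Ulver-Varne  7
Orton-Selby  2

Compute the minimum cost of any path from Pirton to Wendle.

$18

Compare a few routes:
Pirton - Eskin - Ulver - Orton - Wendle: 4+7+3+7 = 21
Pirton - Eskin - Varne - Ulver - Orton - Wendle: 4+5+7+3+7 = 26
Pirton - Ulver - Orton - Wendle: 8+3+7 = 18
Pirton - Eskin - Quorn - Orton - Wendle: 4+8+5+7 = 24
The minimum is $18 via Pirton - Ulver - Orton - Wendle.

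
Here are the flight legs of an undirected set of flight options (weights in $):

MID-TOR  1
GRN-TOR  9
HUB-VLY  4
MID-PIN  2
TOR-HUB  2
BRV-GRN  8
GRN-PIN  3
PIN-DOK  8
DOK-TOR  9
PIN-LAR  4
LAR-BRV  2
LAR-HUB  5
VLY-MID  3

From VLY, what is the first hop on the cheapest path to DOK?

Compare a few routes:
VLY - HUB - TOR - MID - PIN - DOK: 4+2+1+2+8 = 17
VLY - MID - TOR - DOK: 3+1+9 = 13
VLY - HUB - LAR - PIN - DOK: 4+5+4+8 = 21
VLY - HUB - TOR - DOK: 4+2+9 = 15
The minimum is $13 via VLY - MID - TOR - DOK.
So from VLY the first move is to MID.

MID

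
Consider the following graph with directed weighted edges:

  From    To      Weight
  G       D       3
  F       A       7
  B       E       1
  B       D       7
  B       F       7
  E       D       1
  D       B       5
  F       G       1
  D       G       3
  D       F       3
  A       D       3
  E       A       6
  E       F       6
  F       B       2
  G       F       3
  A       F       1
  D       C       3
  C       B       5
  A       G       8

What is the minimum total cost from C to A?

Candidate routes:
C → B → E → A: 5+1+6 = 12
C → B → E → D → F → A: 5+1+1+3+7 = 17
The minimum is 12 via C → B → E → A.

12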